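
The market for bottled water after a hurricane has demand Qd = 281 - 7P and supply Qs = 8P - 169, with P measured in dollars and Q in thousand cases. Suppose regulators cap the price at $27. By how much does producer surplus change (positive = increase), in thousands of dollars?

Without the control the market clears where 281 - 7P = 8P - 169, i.e. P* = 30 and Q* = 71.
Since 27 < 30, the ceiling is binding.
At P = 27: Qd = 281 - 7·27 = 92 and Qs = 8·27 - 169 = 47.
Producer surplus without the control is ½ · (30 - 21.125) · 71 = 315.0625.
With the ceiling, producers sell 47 units at 27, so PS = ½ · (27 - 21.125) · 47 = 138.0625.
Change in producer surplus = 138.0625 - 315.0625 = -177.

-177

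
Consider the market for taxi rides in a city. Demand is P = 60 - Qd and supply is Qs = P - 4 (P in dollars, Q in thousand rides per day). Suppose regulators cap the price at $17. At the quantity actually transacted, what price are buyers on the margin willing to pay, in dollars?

Rearranging demand gives Qd = 60 - P. Equilibrium: 60 - P = P - 4, so 64 = 2P and P* = 32, Q* = 28.
The ceiling of 17 is below the equilibrium price 32, so it binds.
At P = 17: Qd = 60 - 17 = 43 and Qs = 17 - 4 = 13.
Only 13 units reach the market. On the demand curve, the marginal buyer's willingness to pay at Q = 13 is (60 - 13) = 47.

47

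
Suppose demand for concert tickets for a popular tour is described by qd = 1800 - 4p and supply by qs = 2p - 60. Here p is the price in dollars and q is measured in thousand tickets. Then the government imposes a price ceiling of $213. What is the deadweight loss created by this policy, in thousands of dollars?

In a free market, 1800 - 4p = 2p - 60 gives the equilibrium p* = 310, q* = 560.
The ceiling of 213 is below the equilibrium price 310, so it binds.
At p = 213: qd = 1800 - 4·213 = 948 and qs = 2·213 - 60 = 366.
Quantity traded falls to 366. At q = 366 the demand price is (1800 - 366)/4 = 358.5 and the supply price is (60 + 366)/2 = 213.
Deadweight loss = ½ · (358.5 - 213) · (560 - 366) = ½ · 145.5 · 194 = 14113.5.

14113.5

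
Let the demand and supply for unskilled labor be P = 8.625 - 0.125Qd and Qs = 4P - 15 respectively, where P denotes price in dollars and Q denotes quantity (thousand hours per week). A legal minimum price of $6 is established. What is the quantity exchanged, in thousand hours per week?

Rearranging demand gives Qd = 69 - 8P. Without the control the market clears where 69 - 8P = 4P - 15, i.e. P* = 7 and Q* = 13.
Since 6 is below P* = 7, the floor does not bind and the free-market outcome prevails.

13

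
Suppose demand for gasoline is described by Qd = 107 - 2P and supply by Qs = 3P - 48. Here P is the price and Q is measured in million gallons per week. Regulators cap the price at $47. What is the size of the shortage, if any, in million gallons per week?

0

Setting quantity demanded equal to quantity supplied, 107 - 2P = 3P - 48, gives P* = 31 and Q* = 45.
Since 47 is above P* = 31, the ceiling does not bind and the free-market outcome prevails.
Since the control does not bind, there is no shortage.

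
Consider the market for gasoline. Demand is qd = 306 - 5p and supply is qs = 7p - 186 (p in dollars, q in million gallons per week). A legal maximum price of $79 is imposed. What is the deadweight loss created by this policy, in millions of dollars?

Without the control the market clears where 306 - 5p = 7p - 186, i.e. p* = 41 and q* = 101.
Since 79 is above p* = 41, the ceiling does not bind and the free-market outcome prevails.
Since the control does not bind, no trades are prevented and deadweight loss is zero.

0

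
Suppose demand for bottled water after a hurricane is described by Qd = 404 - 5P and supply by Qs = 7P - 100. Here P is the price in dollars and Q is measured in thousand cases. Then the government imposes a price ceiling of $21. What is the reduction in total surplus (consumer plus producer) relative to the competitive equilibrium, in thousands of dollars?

3704.4

Equilibrium: 404 - 5P = 7P - 100, so 504 = 12P and P* = 42, Q* = 194.
Since 21 < 42, the ceiling is binding.
At P = 21: Qd = 404 - 5·21 = 299 and Qs = 7·21 - 100 = 47.
Quantity traded falls to 47. At Q = 47 the demand price is (404 - 47)/5 = 71.4 and the supply price is (100 + 47)/7 = 21.
Deadweight loss = ½ · (71.4 - 21) · (194 - 47) = ½ · 50.4 · 147 = 3704.4.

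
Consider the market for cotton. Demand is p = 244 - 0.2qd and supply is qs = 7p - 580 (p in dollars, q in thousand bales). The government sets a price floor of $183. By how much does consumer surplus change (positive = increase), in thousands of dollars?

Rearranging demand gives qd = 1220 - 5p. In a free market, 1220 - 5p = 7p - 580 gives the equilibrium p* = 150, q* = 470.
The floor of 183 is above the equilibrium price 150, so it binds.
At p = 183: qd = 1220 - 5·183 = 305 and qs = 7·183 - 580 = 701.
Consumer surplus without the control is ½ · (244 - 150) · 470 = 22090.
With the floor, consumers buy 305 units at 183, so CS = ½ · (244 - 183) · 305 = 9302.5.
Change in consumer surplus = 9302.5 - 22090 = -12787.5.

-12787.5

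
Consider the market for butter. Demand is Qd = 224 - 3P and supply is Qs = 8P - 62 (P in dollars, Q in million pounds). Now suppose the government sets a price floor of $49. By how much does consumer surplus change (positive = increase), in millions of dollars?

-2564.5

Setting quantity demanded equal to quantity supplied, 224 - 3P = 8P - 62, gives P* = 26 and Q* = 146.
The floor of 49 is above the equilibrium price 26, so it binds.
At P = 49: Qd = 224 - 3·49 = 77 and Qs = 8·49 - 62 = 330.
Consumer surplus without the control is ½ · (224/3 - 26) · 146 = 10658/3.
With the floor, consumers buy 77 units at 49, so CS = ½ · (224/3 - 49) · 77 = 5929/6.
Change in consumer surplus = 5929/6 - 10658/3 = -2564.5.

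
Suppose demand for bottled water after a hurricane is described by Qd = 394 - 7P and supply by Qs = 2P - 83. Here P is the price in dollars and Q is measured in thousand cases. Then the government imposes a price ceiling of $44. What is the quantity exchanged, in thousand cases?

Without the control the market clears where 394 - 7P = 2P - 83, i.e. P* = 53 and Q* = 23.
Because the ceiling (44) lies below the market-clearing price, it is binding.
At P = 44: Qd = 394 - 7·44 = 86 and Qs = 2·44 - 83 = 5.
The quantity actually transacted is the short side, supply: 5.

5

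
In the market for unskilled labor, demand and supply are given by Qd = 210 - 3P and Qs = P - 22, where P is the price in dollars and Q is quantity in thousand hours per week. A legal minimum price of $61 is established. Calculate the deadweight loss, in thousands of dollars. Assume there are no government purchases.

Setting quantity demanded equal to quantity supplied, 210 - 3P = P - 22, gives P* = 58 and Q* = 36.
Because the floor (61) lies above the market-clearing price, it is binding.
At P = 61: Qd = 210 - 3·61 = 27 and Qs = 61 - 22 = 39.
Quantity traded falls to 27. At Q = 27 the demand price is (210 - 27)/3 = 61 and the supply price is 22 + 27 = 49.
Deadweight loss = ½ · (61 - 49) · (36 - 27) = ½ · 12 · 9 = 54.

54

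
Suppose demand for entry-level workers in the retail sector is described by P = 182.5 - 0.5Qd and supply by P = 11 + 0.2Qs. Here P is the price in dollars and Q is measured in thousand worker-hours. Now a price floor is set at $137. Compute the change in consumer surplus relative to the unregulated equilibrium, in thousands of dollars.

Rearranging demand gives Qd = 365 - 2P; rearranging supply gives Qs = 5P - 55. Setting quantity demanded equal to quantity supplied, 365 - 2P = 5P - 55, gives P* = 60 and Q* = 245.
Since 137 > 60, the floor is binding.
At P = 137: Qd = 365 - 2·137 = 91 and Qs = 5·137 - 55 = 630.
Consumer surplus without the control is ½ · (182.5 - 60) · 245 = 15006.25.
With the floor, consumers buy 91 units at 137, so CS = ½ · (182.5 - 137) · 91 = 2070.25.
Change in consumer surplus = 2070.25 - 15006.25 = -12936.

-12936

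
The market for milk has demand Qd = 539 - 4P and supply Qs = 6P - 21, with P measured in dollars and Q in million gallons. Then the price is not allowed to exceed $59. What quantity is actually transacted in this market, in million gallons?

In a free market, 539 - 4P = 6P - 21 gives the equilibrium P* = 56, Q* = 315.
Since 59 is above P* = 56, the ceiling does not bind and the free-market outcome prevails.

315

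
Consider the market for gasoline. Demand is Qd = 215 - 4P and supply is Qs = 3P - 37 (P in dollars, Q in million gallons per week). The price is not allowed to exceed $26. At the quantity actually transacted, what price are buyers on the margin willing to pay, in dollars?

Equilibrium: 215 - 4P = 3P - 37, so 252 = 7P and P* = 36, Q* = 71.
Since 26 < 36, the ceiling is binding.
At P = 26: Qd = 215 - 4·26 = 111 and Qs = 3·26 - 37 = 41.
Only 41 units reach the market. On the demand curve, the marginal buyer's willingness to pay at Q = 41 is (215 - 41)/4 = 43.5.

43.5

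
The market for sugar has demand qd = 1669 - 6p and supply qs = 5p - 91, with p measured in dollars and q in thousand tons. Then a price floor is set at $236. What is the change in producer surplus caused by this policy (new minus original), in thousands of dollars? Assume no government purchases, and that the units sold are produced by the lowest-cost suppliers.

In a free market, 1669 - 6p = 5p - 91 gives the equilibrium p* = 160, q* = 709.
The floor of 236 is above the equilibrium price 160, so it binds.
At p = 236: qd = 1669 - 6·236 = 253 and qs = 5·236 - 91 = 1089.
Producer surplus without the control is ½ · (160 - 18.2) · 709 = 50268.1.
With the floor, 253 units are sold at 236. The supply price at q = 253 is 68.8, so PS = ½ · [(236 - 18.2) + (236 - 68.8)] · 253 = 48702.5.
Change in producer surplus = 48702.5 - 50268.1 = -1565.6.

-1565.6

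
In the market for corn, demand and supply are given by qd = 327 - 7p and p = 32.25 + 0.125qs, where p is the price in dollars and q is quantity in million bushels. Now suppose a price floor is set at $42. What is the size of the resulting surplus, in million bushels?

45

Rearranging supply gives qs = 8p - 258. Equilibrium: 327 - 7p = 8p - 258, so 585 = 15p and p* = 39, q* = 54.
The floor of 42 is above the equilibrium price 39, so it binds.
At p = 42: qd = 327 - 7·42 = 33 and qs = 8·42 - 258 = 78.
Surplus = qs - qd = 78 - 33 = 45.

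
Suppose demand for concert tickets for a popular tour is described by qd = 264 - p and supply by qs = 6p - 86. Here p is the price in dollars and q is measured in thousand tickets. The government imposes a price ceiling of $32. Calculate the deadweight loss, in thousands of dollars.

6804

Equilibrium: 264 - p = 6p - 86, so 350 = 7p and p* = 50, q* = 214.
Because the ceiling (32) lies below the market-clearing price, it is binding.
At p = 32: qd = 264 - 32 = 232 and qs = 6·32 - 86 = 106.
Quantity traded falls to 106. At q = 106 the demand price is 264 - 106 = 158 and the supply price is (86 + 106)/6 = 32.
Deadweight loss = ½ · (158 - 32) · (214 - 106) = ½ · 126 · 108 = 6804.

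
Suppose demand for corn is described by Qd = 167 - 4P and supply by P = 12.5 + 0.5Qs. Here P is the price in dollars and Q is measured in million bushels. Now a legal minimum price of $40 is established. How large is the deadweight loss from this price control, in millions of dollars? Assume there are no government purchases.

384

Rearranging supply gives Qs = 2P - 25. Equilibrium: 167 - 4P = 2P - 25, so 192 = 6P and P* = 32, Q* = 39.
Since 40 > 32, the floor is binding.
At P = 40: Qd = 167 - 4·40 = 7 and Qs = 2·40 - 25 = 55.
Quantity traded falls to 7. At Q = 7 the demand price is (167 - 7)/4 = 40 and the supply price is (25 + 7)/2 = 16.
Deadweight loss = ½ · (40 - 16) · (39 - 7) = ½ · 24 · 32 = 384.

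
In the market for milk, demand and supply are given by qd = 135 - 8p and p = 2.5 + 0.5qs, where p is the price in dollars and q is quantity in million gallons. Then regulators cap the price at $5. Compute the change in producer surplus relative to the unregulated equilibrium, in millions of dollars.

Rearranging supply gives qs = 2p - 5. Equilibrium: 135 - 8p = 2p - 5, so 140 = 10p and p* = 14, q* = 23.
The ceiling of 5 is below the equilibrium price 14, so it binds.
At p = 5: qd = 135 - 8·5 = 95 and qs = 2·5 - 5 = 5.
Producer surplus without the control is ½ · (14 - 2.5) · 23 = 132.25.
With the ceiling, producers sell 5 units at 5, so PS = ½ · (5 - 2.5) · 5 = 6.25.
Change in producer surplus = 6.25 - 132.25 = -126.

-126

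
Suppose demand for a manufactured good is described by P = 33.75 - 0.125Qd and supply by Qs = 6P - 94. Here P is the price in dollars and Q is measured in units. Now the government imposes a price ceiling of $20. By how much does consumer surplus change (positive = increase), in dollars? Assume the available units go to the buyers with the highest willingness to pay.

Rearranging demand gives Qd = 270 - 8P. Equilibrium: 270 - 8P = 6P - 94, so 364 = 14P and P* = 26, Q* = 62.
The ceiling of 20 is below the equilibrium price 26, so it binds.
At P = 20: Qd = 270 - 8·20 = 110 and Qs = 6·20 - 94 = 26.
Consumer surplus without the control is ½ · (33.75 - 26) · 62 = 240.25.
With the ceiling, 26 units are sold at 20 (assume they go to the highest-value buyers). The demand price at Q = 26 is 30.5, so CS = ½ · [(33.75 - 20) + (30.5 - 20)] · 26 = 315.25.
Change in consumer surplus = 315.25 - 240.25 = 75.

75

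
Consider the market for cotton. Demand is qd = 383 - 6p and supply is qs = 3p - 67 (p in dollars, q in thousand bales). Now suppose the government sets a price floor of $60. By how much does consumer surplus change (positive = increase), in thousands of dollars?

Equilibrium: 383 - 6p = 3p - 67, so 450 = 9p and p* = 50, q* = 83.
Since 60 > 50, the floor is binding.
At p = 60: qd = 383 - 6·60 = 23 and qs = 3·60 - 67 = 113.
Consumer surplus without the control is ½ · (383/6 - 50) · 83 = 6889/12.
With the floor, consumers buy 23 units at 60, so CS = ½ · (383/6 - 60) · 23 = 529/12.
Change in consumer surplus = 529/12 - 6889/12 = -530.

-530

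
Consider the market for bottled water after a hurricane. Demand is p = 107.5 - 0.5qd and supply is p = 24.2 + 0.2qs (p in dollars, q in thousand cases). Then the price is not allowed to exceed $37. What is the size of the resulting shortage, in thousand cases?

77

Rearranging demand gives qd = 215 - 2p; rearranging supply gives qs = 5p - 121. Without the control the market clears where 215 - 2p = 5p - 121, i.e. p* = 48 and q* = 119.
The ceiling of 37 is below the equilibrium price 48, so it binds.
At p = 37: qd = 215 - 2·37 = 141 and qs = 5·37 - 121 = 64.
Shortage = qd - qs = 141 - 64 = 77.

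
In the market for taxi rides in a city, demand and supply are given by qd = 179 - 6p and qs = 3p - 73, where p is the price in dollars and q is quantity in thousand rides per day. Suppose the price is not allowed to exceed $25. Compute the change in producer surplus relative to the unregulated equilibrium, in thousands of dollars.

-19.5

In a free market, 179 - 6p = 3p - 73 gives the equilibrium p* = 28, q* = 11.
The ceiling of 25 is below the equilibrium price 28, so it binds.
At p = 25: qd = 179 - 6·25 = 29 and qs = 3·25 - 73 = 2.
Producer surplus without the control is ½ · (28 - 73/3) · 11 = 121/6.
With the ceiling, producers sell 2 units at 25, so PS = ½ · (25 - 73/3) · 2 = 2/3.
Change in producer surplus = 2/3 - 121/6 = -19.5.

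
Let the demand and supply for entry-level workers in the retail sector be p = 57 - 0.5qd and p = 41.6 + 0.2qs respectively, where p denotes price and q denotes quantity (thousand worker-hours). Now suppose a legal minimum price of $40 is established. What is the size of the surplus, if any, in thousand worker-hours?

Rearranging demand gives qd = 114 - 2p; rearranging supply gives qs = 5p - 208. Setting quantity demanded equal to quantity supplied, 114 - 2p = 5p - 208, gives p* = 46 and q* = 22.
Since 40 is below p* = 46, the floor does not bind and the free-market outcome prevails.
Since the control does not bind, there is no surplus.

0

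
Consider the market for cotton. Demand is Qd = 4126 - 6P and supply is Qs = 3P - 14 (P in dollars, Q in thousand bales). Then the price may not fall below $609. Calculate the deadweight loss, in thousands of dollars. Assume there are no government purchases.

Equilibrium: 4126 - 6P = 3P - 14, so 4140 = 9P and P* = 460, Q* = 1366.
Because the floor (609) lies above the market-clearing price, it is binding.
At P = 609: Qd = 4126 - 6·609 = 472 and Qs = 3·609 - 14 = 1813.
Quantity traded falls to 472. At Q = 472 the demand price is (4126 - 472)/6 = 609 and the supply price is (14 + 472)/3 = 162.
Deadweight loss = ½ · (609 - 162) · (1366 - 472) = ½ · 447 · 894 = 199809.

199809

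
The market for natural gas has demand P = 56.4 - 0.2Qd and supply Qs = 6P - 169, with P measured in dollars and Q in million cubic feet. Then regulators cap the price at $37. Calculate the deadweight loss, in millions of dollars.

Rearranging demand gives Qd = 282 - 5P. Equilibrium: 282 - 5P = 6P - 169, so 451 = 11P and P* = 41, Q* = 77.
Since 37 < 41, the ceiling is binding.
At P = 37: Qd = 282 - 5·37 = 97 and Qs = 6·37 - 169 = 53.
Quantity traded falls to 53. At Q = 53 the demand price is (282 - 53)/5 = 45.8 and the supply price is (169 + 53)/6 = 37.
Deadweight loss = ½ · (45.8 - 37) · (77 - 53) = ½ · 8.8 · 24 = 105.6.

105.6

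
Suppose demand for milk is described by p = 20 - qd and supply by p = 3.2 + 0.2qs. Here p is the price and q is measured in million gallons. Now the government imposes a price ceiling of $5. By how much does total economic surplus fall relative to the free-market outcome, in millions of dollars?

Rearranging demand gives qd = 20 - p; rearranging supply gives qs = 5p - 16. Equilibrium: 20 - p = 5p - 16, so 36 = 6p and p* = 6, q* = 14.
Since 5 < 6, the ceiling is binding.
At p = 5: qd = 20 - 5 = 15 and qs = 5·5 - 16 = 9.
Quantity traded falls to 9. At q = 9 the demand price is 20 - 9 = 11 and the supply price is (16 + 9)/5 = 5.
Deadweight loss = ½ · (11 - 5) · (14 - 9) = ½ · 6 · 5 = 15.

15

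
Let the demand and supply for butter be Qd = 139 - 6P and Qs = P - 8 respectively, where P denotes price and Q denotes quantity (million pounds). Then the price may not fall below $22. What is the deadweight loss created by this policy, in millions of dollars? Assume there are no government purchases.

Setting quantity demanded equal to quantity supplied, 139 - 6P = P - 8, gives P* = 21 and Q* = 13.
Because the floor (22) lies above the market-clearing price, it is binding.
At P = 22: Qd = 139 - 6·22 = 7 and Qs = 22 - 8 = 14.
Quantity traded falls to 7. At Q = 7 the demand price is (139 - 7)/6 = 22 and the supply price is 8 + 7 = 15.
Deadweight loss = ½ · (22 - 15) · (13 - 7) = ½ · 7 · 6 = 21.

21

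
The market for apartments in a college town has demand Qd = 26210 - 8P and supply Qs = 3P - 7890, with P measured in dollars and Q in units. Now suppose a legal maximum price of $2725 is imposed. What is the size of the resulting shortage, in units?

Setting quantity demanded equal to quantity supplied, 26210 - 8P = 3P - 7890, gives P* = 3100 and Q* = 1410.
Since 2725 < 3100, the ceiling is binding.
At P = 2725: Qd = 26210 - 8·2725 = 4410 and Qs = 3·2725 - 7890 = 285.
Shortage = Qd - Qs = 4410 - 285 = 4125.

4125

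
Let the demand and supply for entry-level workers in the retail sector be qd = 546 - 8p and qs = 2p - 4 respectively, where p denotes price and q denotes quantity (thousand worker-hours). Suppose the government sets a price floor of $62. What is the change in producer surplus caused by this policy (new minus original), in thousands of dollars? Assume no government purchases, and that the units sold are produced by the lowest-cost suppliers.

-434

In a free market, 546 - 8p = 2p - 4 gives the equilibrium p* = 55, q* = 106.
The floor of 62 is above the equilibrium price 55, so it binds.
At p = 62: qd = 546 - 8·62 = 50 and qs = 2·62 - 4 = 120.
Producer surplus without the control is ½ · (55 - 2) · 106 = 2809.
With the floor, 50 units are sold at 62. The supply price at q = 50 is 27, so PS = ½ · [(62 - 2) + (62 - 27)] · 50 = 2375.
Change in producer surplus = 2375 - 2809 = -434.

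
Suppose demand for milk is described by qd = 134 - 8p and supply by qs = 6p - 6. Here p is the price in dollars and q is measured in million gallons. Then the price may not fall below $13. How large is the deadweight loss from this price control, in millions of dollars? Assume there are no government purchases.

Equilibrium: 134 - 8p = 6p - 6, so 140 = 14p and p* = 10, q* = 54.
Since 13 > 10, the floor is binding.
At p = 13: qd = 134 - 8·13 = 30 and qs = 6·13 - 6 = 72.
Quantity traded falls to 30. At q = 30 the demand price is (134 - 30)/8 = 13 and the supply price is (6 + 30)/6 = 6.
Deadweight loss = ½ · (13 - 6) · (54 - 30) = ½ · 7 · 24 = 84.

84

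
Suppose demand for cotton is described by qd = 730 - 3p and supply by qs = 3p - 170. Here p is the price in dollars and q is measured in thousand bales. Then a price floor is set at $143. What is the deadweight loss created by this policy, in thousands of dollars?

0

Setting quantity demanded equal to quantity supplied, 730 - 3p = 3p - 170, gives p* = 150 and q* = 280.
Since 143 is below p* = 150, the floor does not bind and the free-market outcome prevails.
Since the control does not bind, no trades are prevented and deadweight loss is zero.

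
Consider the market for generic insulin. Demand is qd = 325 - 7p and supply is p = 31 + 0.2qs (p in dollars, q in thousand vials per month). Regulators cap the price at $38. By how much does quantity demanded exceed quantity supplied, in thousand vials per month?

24

Rearranging supply gives qs = 5p - 155. Equilibrium: 325 - 7p = 5p - 155, so 480 = 12p and p* = 40, q* = 45.
Because the ceiling (38) lies below the market-clearing price, it is binding.
At p = 38: qd = 325 - 7·38 = 59 and qs = 5·38 - 155 = 35.
Shortage = qd - qs = 59 - 35 = 24.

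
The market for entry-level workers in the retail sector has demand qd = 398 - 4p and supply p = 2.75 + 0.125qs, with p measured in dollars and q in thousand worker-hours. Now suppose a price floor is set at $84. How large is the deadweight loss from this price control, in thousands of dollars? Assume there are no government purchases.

Rearranging supply gives qs = 8p - 22. Setting quantity demanded equal to quantity supplied, 398 - 4p = 8p - 22, gives p* = 35 and q* = 258.
Since 84 > 35, the floor is binding.
At p = 84: qd = 398 - 4·84 = 62 and qs = 8·84 - 22 = 650.
Quantity traded falls to 62. At q = 62 the demand price is (398 - 62)/4 = 84 and the supply price is (22 + 62)/8 = 10.5.
Deadweight loss = ½ · (84 - 10.5) · (258 - 62) = ½ · 73.5 · 196 = 7203.

7203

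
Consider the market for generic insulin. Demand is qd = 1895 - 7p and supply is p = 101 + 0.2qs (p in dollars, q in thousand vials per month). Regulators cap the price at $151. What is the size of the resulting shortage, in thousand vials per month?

Rearranging supply gives qs = 5p - 505. Setting quantity demanded equal to quantity supplied, 1895 - 7p = 5p - 505, gives p* = 200 and q* = 495.
Since 151 < 200, the ceiling is binding.
At p = 151: qd = 1895 - 7·151 = 838 and qs = 5·151 - 505 = 250.
Shortage = qd - qs = 838 - 250 = 588.

588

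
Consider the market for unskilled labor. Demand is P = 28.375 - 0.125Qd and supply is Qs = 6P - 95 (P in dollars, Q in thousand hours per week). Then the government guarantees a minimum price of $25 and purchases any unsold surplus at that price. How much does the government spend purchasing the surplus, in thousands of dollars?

Rearranging demand gives Qd = 227 - 8P. Setting quantity demanded equal to quantity supplied, 227 - 8P = 6P - 95, gives P* = 23 and Q* = 43.
Because the floor (25) lies above the market-clearing price, it is binding.
At P = 25: Qd = 227 - 8·25 = 27 and Qs = 6·25 - 95 = 55.
Surplus = Qs - Qd = 28.
Government expenditure = surplus × support price = 28 × 25 = 700.

700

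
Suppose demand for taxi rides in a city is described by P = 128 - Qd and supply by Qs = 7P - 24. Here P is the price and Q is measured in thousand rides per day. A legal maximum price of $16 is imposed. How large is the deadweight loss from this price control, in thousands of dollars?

252

Rearranging demand gives Qd = 128 - P. In a free market, 128 - P = 7P - 24 gives the equilibrium P* = 19, Q* = 109.
Because the ceiling (16) lies below the market-clearing price, it is binding.
At P = 16: Qd = 128 - 16 = 112 and Qs = 7·16 - 24 = 88.
Quantity traded falls to 88. At Q = 88 the demand price is 128 - 88 = 40 and the supply price is (24 + 88)/7 = 16.
Deadweight loss = ½ · (40 - 16) · (109 - 88) = ½ · 24 · 21 = 252.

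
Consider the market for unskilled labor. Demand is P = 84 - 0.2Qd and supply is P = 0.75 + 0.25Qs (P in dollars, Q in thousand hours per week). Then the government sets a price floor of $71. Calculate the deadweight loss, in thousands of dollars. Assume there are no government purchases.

Rearranging demand gives Qd = 420 - 5P; rearranging supply gives Qs = 4P - 3. Equilibrium: 420 - 5P = 4P - 3, so 423 = 9P and P* = 47, Q* = 185.
Because the floor (71) lies above the market-clearing price, it is binding.
At P = 71: Qd = 420 - 5·71 = 65 and Qs = 4·71 - 3 = 281.
Quantity traded falls to 65. At Q = 65 the demand price is (420 - 65)/5 = 71 and the supply price is (3 + 65)/4 = 17.
Deadweight loss = ½ · (71 - 17) · (185 - 65) = ½ · 54 · 120 = 3240.

3240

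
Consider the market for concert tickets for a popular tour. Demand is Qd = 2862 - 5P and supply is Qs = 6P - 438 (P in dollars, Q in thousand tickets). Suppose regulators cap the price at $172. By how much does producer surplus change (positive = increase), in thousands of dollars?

-125184

Without the control the market clears where 2862 - 5P = 6P - 438, i.e. P* = 300 and Q* = 1362.
Since 172 < 300, the ceiling is binding.
At P = 172: Qd = 2862 - 5·172 = 2002 and Qs = 6·172 - 438 = 594.
Producer surplus without the control is ½ · (300 - 73) · 1362 = 154587.
With the ceiling, producers sell 594 units at 172, so PS = ½ · (172 - 73) · 594 = 29403.
Change in producer surplus = 29403 - 154587 = -125184.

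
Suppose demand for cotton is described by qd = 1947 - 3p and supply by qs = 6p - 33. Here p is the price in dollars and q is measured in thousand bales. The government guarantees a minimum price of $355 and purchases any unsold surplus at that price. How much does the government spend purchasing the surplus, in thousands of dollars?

431325

In a free market, 1947 - 3p = 6p - 33 gives the equilibrium p* = 220, q* = 1287.
Because the floor (355) lies above the market-clearing price, it is binding.
At p = 355: qd = 1947 - 3·355 = 882 and qs = 6·355 - 33 = 2097.
Surplus = qs - qd = 1215.
Government expenditure = surplus × support price = 1215 × 355 = 431325.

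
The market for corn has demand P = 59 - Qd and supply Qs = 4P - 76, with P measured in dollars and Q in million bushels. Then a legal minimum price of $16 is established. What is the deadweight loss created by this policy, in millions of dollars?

0

Rearranging demand gives Qd = 59 - P. Without the control the market clears where 59 - P = 4P - 76, i.e. P* = 27 and Q* = 32.
The floor of 16 is below the equilibrium price 27, so it is not binding; the market clears at P* = 27, Q* = 32.
Since the control does not bind, no trades are prevented and deadweight loss is zero.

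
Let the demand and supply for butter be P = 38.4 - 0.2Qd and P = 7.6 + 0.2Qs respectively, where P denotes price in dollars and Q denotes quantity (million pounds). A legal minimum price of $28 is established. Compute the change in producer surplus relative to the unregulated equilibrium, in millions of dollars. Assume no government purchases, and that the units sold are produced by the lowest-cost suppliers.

Rearranging demand gives Qd = 192 - 5P; rearranging supply gives Qs = 5P - 38. Without the control the market clears where 192 - 5P = 5P - 38, i.e. P* = 23 and Q* = 77.
Since 28 > 23, the floor is binding.
At P = 28: Qd = 192 - 5·28 = 52 and Qs = 5·28 - 38 = 102.
Producer surplus without the control is ½ · (23 - 7.6) · 77 = 592.9.
With the floor, 52 units are sold at 28. The supply price at Q = 52 is 18, so PS = ½ · [(28 - 7.6) + (28 - 18)] · 52 = 790.4.
Change in producer surplus = 790.4 - 592.9 = 197.5.

197.5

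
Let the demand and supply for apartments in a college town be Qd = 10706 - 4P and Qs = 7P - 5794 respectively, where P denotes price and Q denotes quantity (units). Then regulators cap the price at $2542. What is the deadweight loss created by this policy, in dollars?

In a free market, 10706 - 4P = 7P - 5794 gives the equilibrium P* = 1500, Q* = 4706.
The ceiling of 2542 is above the equilibrium price 1500, so it is not binding; the market clears at P* = 1500, Q* = 4706.
Since the control does not bind, no trades are prevented and deadweight loss is zero.

0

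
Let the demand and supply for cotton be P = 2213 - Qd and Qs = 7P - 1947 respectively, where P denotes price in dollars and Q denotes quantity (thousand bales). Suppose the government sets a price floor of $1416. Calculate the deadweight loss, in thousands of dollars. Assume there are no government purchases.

Rearranging demand gives Qd = 2213 - P. Without the control the market clears where 2213 - P = 7P - 1947, i.e. P* = 520 and Q* = 1693.
Since 1416 > 520, the floor is binding.
At P = 1416: Qd = 2213 - 1416 = 797 and Qs = 7·1416 - 1947 = 7965.
Quantity traded falls to 797. At Q = 797 the demand price is 2213 - 797 = 1416 and the supply price is (1947 + 797)/7 = 392.
Deadweight loss = ½ · (1416 - 392) · (1693 - 797) = ½ · 1024 · 896 = 458752.

458752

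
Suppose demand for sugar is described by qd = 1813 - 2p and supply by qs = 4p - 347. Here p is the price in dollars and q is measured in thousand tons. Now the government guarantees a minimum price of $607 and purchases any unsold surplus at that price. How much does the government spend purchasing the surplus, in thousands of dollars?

Equilibrium: 1813 - 2p = 4p - 347, so 2160 = 6p and p* = 360, q* = 1093.
The floor of 607 is above the equilibrium price 360, so it binds.
At p = 607: qd = 1813 - 2·607 = 599 and qs = 4·607 - 347 = 2081.
Surplus = qs - qd = 1482.
Government expenditure = surplus × support price = 1482 × 607 = 899574.

899574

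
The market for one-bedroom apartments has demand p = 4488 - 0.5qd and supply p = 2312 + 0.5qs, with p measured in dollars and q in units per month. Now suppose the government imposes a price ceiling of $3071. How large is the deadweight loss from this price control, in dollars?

216482

Rearranging demand gives qd = 8976 - 2p; rearranging supply gives qs = 2p - 4624. Equilibrium: 8976 - 2p = 2p - 4624, so 13600 = 4p and p* = 3400, q* = 2176.
Because the ceiling (3071) lies below the market-clearing price, it is binding.
At p = 3071: qd = 8976 - 2·3071 = 2834 and qs = 2·3071 - 4624 = 1518.
Quantity traded falls to 1518. At q = 1518 the demand price is (8976 - 1518)/2 = 3729 and the supply price is (4624 + 1518)/2 = 3071.
Deadweight loss = ½ · (3729 - 3071) · (2176 - 1518) = ½ · 658 · 658 = 216482.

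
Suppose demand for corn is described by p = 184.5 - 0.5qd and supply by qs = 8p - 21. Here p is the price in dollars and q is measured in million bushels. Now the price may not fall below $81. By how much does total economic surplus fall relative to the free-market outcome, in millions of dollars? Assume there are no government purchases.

2205

Rearranging demand gives qd = 369 - 2p. Equilibrium: 369 - 2p = 8p - 21, so 390 = 10p and p* = 39, q* = 291.
Since 81 > 39, the floor is binding.
At p = 81: qd = 369 - 2·81 = 207 and qs = 8·81 - 21 = 627.
Quantity traded falls to 207. At q = 207 the demand price is (369 - 207)/2 = 81 and the supply price is (21 + 207)/8 = 28.5.
Deadweight loss = ½ · (81 - 28.5) · (291 - 207) = ½ · 52.5 · 84 = 2205.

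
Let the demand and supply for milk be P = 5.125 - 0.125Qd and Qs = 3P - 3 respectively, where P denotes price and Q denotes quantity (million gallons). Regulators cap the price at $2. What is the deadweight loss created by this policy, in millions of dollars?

Rearranging demand gives Qd = 41 - 8P. In a free market, 41 - 8P = 3P - 3 gives the equilibrium P* = 4, Q* = 9.
The ceiling of 2 is below the equilibrium price 4, so it binds.
At P = 2: Qd = 41 - 8·2 = 25 and Qs = 3·2 - 3 = 3.
Quantity traded falls to 3. At Q = 3 the demand price is (41 - 3)/8 = 4.75 and the supply price is (3 + 3)/3 = 2.
Deadweight loss = ½ · (4.75 - 2) · (9 - 3) = ½ · 2.75 · 6 = 8.25.

8.25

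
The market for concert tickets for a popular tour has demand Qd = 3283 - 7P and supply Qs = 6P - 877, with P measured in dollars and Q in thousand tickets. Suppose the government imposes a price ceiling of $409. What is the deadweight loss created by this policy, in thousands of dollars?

Without the control the market clears where 3283 - 7P = 6P - 877, i.e. P* = 320 and Q* = 1043.
The ceiling of 409 is above the equilibrium price 320, so it is not binding; the market clears at P* = 320, Q* = 1043.
Since the control does not bind, no trades are prevented and deadweight loss is zero.

0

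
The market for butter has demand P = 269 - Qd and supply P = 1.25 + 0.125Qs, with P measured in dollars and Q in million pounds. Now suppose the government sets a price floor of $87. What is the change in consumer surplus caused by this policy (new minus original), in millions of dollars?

-11760

Rearranging demand gives Qd = 269 - P; rearranging supply gives Qs = 8P - 10. Setting quantity demanded equal to quantity supplied, 269 - P = 8P - 10, gives P* = 31 and Q* = 238.
Because the floor (87) lies above the market-clearing price, it is binding.
At P = 87: Qd = 269 - 87 = 182 and Qs = 8·87 - 10 = 686.
Consumer surplus without the control is ½ · (269 - 31) · 238 = 28322.
With the floor, consumers buy 182 units at 87, so CS = ½ · (269 - 87) · 182 = 16562.
Change in consumer surplus = 16562 - 28322 = -11760.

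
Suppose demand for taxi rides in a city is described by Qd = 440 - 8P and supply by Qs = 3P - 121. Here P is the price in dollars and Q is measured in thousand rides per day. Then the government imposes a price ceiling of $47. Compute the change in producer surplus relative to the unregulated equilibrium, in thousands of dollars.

Equilibrium: 440 - 8P = 3P - 121, so 561 = 11P and P* = 51, Q* = 32.
The ceiling of 47 is below the equilibrium price 51, so it binds.
At P = 47: Qd = 440 - 8·47 = 64 and Qs = 3·47 - 121 = 20.
Producer surplus without the control is ½ · (51 - 121/3) · 32 = 512/3.
With the ceiling, producers sell 20 units at 47, so PS = ½ · (47 - 121/3) · 20 = 200/3.
Change in producer surplus = 200/3 - 512/3 = -104.

-104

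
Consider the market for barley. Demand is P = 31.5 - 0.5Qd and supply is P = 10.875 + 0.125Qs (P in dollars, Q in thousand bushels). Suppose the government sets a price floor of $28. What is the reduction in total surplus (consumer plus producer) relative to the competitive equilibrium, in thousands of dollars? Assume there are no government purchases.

Rearranging demand gives Qd = 63 - 2P; rearranging supply gives Qs = 8P - 87. Setting quantity demanded equal to quantity supplied, 63 - 2P = 8P - 87, gives P* = 15 and Q* = 33.
Since 28 > 15, the floor is binding.
At P = 28: Qd = 63 - 2·28 = 7 and Qs = 8·28 - 87 = 137.
Quantity traded falls to 7. At Q = 7 the demand price is (63 - 7)/2 = 28 and the supply price is (87 + 7)/8 = 11.75.
Deadweight loss = ½ · (28 - 11.75) · (33 - 7) = ½ · 16.25 · 26 = 211.25.

211.25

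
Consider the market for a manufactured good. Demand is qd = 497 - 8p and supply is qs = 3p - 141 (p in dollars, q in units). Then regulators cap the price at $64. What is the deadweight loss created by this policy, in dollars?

0

Without the control the market clears where 497 - 8p = 3p - 141, i.e. p* = 58 and q* = 33.
The ceiling of 64 is above the equilibrium price 58, so it is not binding; the market clears at p* = 58, q* = 33.
Since the control does not bind, no trades are prevented and deadweight loss is zero.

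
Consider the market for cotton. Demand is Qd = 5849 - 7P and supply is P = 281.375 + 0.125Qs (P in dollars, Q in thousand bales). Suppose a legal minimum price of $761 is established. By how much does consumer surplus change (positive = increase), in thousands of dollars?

-286305.5

Rearranging supply gives Qs = 8P - 2251. Setting quantity demanded equal to quantity supplied, 5849 - 7P = 8P - 2251, gives P* = 540 and Q* = 2069.
Since 761 > 540, the floor is binding.
At P = 761: Qd = 5849 - 7·761 = 522 and Qs = 8·761 - 2251 = 3837.
Consumer surplus without the control is ½ · (5849/7 - 540) · 2069 = 4280761/14.
With the floor, consumers buy 522 units at 761, so CS = ½ · (5849/7 - 761) · 522 = 136242/7.
Change in consumer surplus = 136242/7 - 4280761/14 = -286305.5.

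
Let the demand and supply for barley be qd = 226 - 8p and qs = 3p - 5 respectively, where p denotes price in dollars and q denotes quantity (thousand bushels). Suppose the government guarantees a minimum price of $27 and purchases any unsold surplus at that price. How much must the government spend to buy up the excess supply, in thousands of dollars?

1782

Equilibrium: 226 - 8p = 3p - 5, so 231 = 11p and p* = 21, q* = 58.
Because the floor (27) lies above the market-clearing price, it is binding.
At p = 27: qd = 226 - 8·27 = 10 and qs = 3·27 - 5 = 76.
Surplus = qs - qd = 66.
Government expenditure = surplus × support price = 66 × 27 = 1782.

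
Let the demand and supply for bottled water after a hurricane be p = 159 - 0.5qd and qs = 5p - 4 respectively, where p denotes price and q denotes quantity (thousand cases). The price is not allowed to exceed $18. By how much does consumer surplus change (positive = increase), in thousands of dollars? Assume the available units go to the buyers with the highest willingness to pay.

Rearranging demand gives qd = 318 - 2p. Setting quantity demanded equal to quantity supplied, 318 - 2p = 5p - 4, gives p* = 46 and q* = 226.
Since 18 < 46, the ceiling is binding.
At p = 18: qd = 318 - 2·18 = 282 and qs = 5·18 - 4 = 86.
Consumer surplus without the control is ½ · (159 - 46) · 226 = 12769.
With the ceiling, 86 units are sold at 18 (assume they go to the highest-value buyers). The demand price at q = 86 is 116, so CS = ½ · [(159 - 18) + (116 - 18)] · 86 = 10277.
Change in consumer surplus = 10277 - 12769 = -2492.

-2492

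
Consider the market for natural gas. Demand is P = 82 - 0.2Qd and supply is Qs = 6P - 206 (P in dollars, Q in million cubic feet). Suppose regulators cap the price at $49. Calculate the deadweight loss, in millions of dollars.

323.4

Rearranging demand gives Qd = 410 - 5P. In a free market, 410 - 5P = 6P - 206 gives the equilibrium P* = 56, Q* = 130.
Since 49 < 56, the ceiling is binding.
At P = 49: Qd = 410 - 5·49 = 165 and Qs = 6·49 - 206 = 88.
Quantity traded falls to 88. At Q = 88 the demand price is (410 - 88)/5 = 64.4 and the supply price is (206 + 88)/6 = 49.
Deadweight loss = ½ · (64.4 - 49) · (130 - 88) = ½ · 15.4 · 42 = 323.4.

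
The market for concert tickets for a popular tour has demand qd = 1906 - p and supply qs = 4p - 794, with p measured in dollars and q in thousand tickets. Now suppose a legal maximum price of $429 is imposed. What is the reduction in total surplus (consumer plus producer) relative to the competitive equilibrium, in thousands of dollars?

123210

Setting quantity demanded equal to quantity supplied, 1906 - p = 4p - 794, gives p* = 540 and q* = 1366.
The ceiling of 429 is below the equilibrium price 540, so it binds.
At p = 429: qd = 1906 - 429 = 1477 and qs = 4·429 - 794 = 922.
Quantity traded falls to 922. At q = 922 the demand price is 1906 - 922 = 984 and the supply price is (794 + 922)/4 = 429.
Deadweight loss = ½ · (984 - 429) · (1366 - 922) = ½ · 555 · 444 = 123210.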